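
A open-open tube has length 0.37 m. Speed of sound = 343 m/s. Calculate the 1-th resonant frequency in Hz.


Given values:
  Tube type: open-open, L = 0.37 m, c = 343 m/s, n = 1
Formula: f_n = n * c / (2 * L)
Compute 2 * L = 2 * 0.37 = 0.74
f = 1 * 343 / 0.74
f = 463.51

463.51 Hz


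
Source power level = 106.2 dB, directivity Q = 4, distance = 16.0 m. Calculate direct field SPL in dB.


Given values:
  Lw = 106.2 dB, Q = 4, r = 16.0 m
Formula: SPL = Lw + 10 * log10(Q / (4 * pi * r^2))
Compute 4 * pi * r^2 = 4 * pi * 16.0^2 = 3216.9909
Compute Q / denom = 4 / 3216.9909 = 0.0012434
Compute 10 * log10(0.0012434) = -29.0539
SPL = 106.2 + (-29.0539) = 77.15

77.15 dB


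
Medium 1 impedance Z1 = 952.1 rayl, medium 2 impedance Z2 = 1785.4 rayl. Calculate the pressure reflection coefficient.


Given values:
  Z1 = 952.1 rayl, Z2 = 1785.4 rayl
Formula: R = (Z2 - Z1) / (Z2 + Z1)
Numerator: Z2 - Z1 = 1785.4 - 952.1 = 833.3
Denominator: Z2 + Z1 = 1785.4 + 952.1 = 2737.5
R = 833.3 / 2737.5 = 0.3044

0.3044


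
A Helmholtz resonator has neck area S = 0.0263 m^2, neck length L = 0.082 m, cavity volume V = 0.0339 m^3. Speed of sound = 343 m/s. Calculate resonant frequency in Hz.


Given values:
  S = 0.0263 m^2, L = 0.082 m, V = 0.0339 m^3, c = 343 m/s
Formula: f = (c / (2*pi)) * sqrt(S / (V * L))
Compute V * L = 0.0339 * 0.082 = 0.0027798
Compute S / (V * L) = 0.0263 / 0.0027798 = 9.4611
Compute sqrt(9.4611) = 3.07589
Compute c / (2*pi) = 343 / 6.283185 = 54.590148
f = 54.590148 * 3.07589 = 167.91

167.91 Hz


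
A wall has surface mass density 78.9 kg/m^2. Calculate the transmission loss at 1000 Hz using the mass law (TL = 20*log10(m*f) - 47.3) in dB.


Given values:
  m = 78.9 kg/m^2, f = 1000 Hz
Formula: TL = 20 * log10(m * f) - 47.3
Compute m * f = 78.9 * 1000 = 78900.0
Compute log10(78900.0) = 4.897077
Compute 20 * 4.897077 = 97.9415
TL = 97.9415 - 47.3 = 50.64

50.64 dB


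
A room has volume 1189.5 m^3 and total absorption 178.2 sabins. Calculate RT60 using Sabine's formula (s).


Given values:
  V = 1189.5 m^3
  A = 178.2 sabins
Formula: RT60 = 0.161 * V / A
Numerator: 0.161 * 1189.5 = 191.5095
RT60 = 191.5095 / 178.2 = 1.075

1.075 s


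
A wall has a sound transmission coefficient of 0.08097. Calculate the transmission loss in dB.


Given values:
  tau = 0.08097
Formula: TL = 10 * log10(1 / tau)
Compute 1 / tau = 1 / 0.08097 = 12.3503
Compute log10(12.3503) = 1.091678
TL = 10 * 1.091678 = 10.92

10.92 dB


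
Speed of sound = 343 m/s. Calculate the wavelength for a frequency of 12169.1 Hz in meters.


Given values:
  c = 343 m/s, f = 12169.1 Hz
Formula: lambda = c / f
lambda = 343 / 12169.1
lambda = 0.0282

0.0282 m


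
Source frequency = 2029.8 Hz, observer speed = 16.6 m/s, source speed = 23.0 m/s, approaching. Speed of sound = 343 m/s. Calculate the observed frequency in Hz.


Given values:
  f_s = 2029.8 Hz, v_o = 16.6 m/s, v_s = 23.0 m/s
  Direction: approaching
Formula: f_o = f_s * (c + v_o) / (c - v_s)
Numerator: c + v_o = 343 + 16.6 = 359.6
Denominator: c - v_s = 343 - 23.0 = 320.0
f_o = 2029.8 * 359.6 / 320.0 = 2280.99

2280.99 Hz


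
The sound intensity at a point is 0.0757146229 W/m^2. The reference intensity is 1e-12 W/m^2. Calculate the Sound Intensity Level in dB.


Given values:
  I = 0.0757146229 W/m^2
  I_ref = 1e-12 W/m^2
Formula: SIL = 10 * log10(I / I_ref)
Compute ratio: I / I_ref = 75714622900
Compute log10: log10(75714622900) = 10.87918
Multiply: SIL = 10 * 10.87918 = 108.79

108.79 dB


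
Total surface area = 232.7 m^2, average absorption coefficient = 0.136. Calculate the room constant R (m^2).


Given values:
  S = 232.7 m^2, alpha = 0.136
Formula: R = S * alpha / (1 - alpha)
Numerator: 232.7 * 0.136 = 31.6472
Denominator: 1 - 0.136 = 0.864
R = 31.6472 / 0.864 = 36.63

36.63 m^2


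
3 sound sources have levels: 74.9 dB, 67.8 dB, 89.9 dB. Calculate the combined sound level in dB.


Formula: L_total = 10 * log10( sum(10^(Li/10)) )
  Source 1: 10^(74.9/10) = 30902954.3251
  Source 2: 10^(67.8/10) = 6025595.8607
  Source 3: 10^(89.9/10) = 977237220.9558
Sum of linear values = 1014165771.1416
L_total = 10 * log10(1014165771.1416) = 90.06

90.06 dB


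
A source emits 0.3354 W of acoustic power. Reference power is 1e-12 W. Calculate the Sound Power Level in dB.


Given values:
  W = 0.3354 W
  W_ref = 1e-12 W
Formula: SWL = 10 * log10(W / W_ref)
Compute ratio: W / W_ref = 335400000000
Compute log10: log10(335400000000) = 11.525563
Multiply: SWL = 10 * 11.525563 = 115.26

115.26 dB


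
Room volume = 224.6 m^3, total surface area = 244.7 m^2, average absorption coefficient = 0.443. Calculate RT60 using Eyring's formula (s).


Given values:
  V = 224.6 m^3, S = 244.7 m^2, alpha = 0.443
Formula: RT60 = 0.161 * V / (-S * ln(1 - alpha))
Compute ln(1 - 0.443) = ln(0.557) = -0.58519
Denominator: -244.7 * -0.58519 = 143.196
Numerator: 0.161 * 224.6 = 36.1606
RT60 = 36.1606 / 143.196 = 0.253

0.253 s


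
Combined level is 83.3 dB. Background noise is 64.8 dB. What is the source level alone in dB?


Given values:
  L_total = 83.3 dB, L_bg = 64.8 dB
Formula: L_source = 10 * log10(10^(L_total/10) - 10^(L_bg/10))
Convert to linear:
  10^(83.3/10) = 213796208.9502
  10^(64.8/10) = 3019951.7204
Difference: 213796208.9502 - 3019951.7204 = 210776257.2298
L_source = 10 * log10(210776257.2298) = 83.24

83.24 dB


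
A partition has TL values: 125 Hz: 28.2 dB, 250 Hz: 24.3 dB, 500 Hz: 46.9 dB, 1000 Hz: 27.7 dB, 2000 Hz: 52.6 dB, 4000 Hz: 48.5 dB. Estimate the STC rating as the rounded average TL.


Given TL values at each frequency:
  125 Hz: 28.2 dB
  250 Hz: 24.3 dB
  500 Hz: 46.9 dB
  1000 Hz: 27.7 dB
  2000 Hz: 52.6 dB
  4000 Hz: 48.5 dB
Formula: STC ~ round(average of TL values)
Sum = 28.2 + 24.3 + 46.9 + 27.7 + 52.6 + 48.5 = 228.2
Average = 228.2 / 6 = 38.03
Rounded: 38

38


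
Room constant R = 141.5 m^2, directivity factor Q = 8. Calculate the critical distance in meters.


Given values:
  R = 141.5 m^2, Q = 8
Formula: d_c = 0.141 * sqrt(Q * R)
Compute Q * R = 8 * 141.5 = 1132.0
Compute sqrt(1132.0) = 33.6452
d_c = 0.141 * 33.6452 = 4.744

4.744 m


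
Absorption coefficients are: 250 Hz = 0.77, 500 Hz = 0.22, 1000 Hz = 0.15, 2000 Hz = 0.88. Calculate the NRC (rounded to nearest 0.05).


Given values:
  a_250 = 0.77, a_500 = 0.22
  a_1000 = 0.15, a_2000 = 0.88
Formula: NRC = (a250 + a500 + a1000 + a2000) / 4
Sum = 0.77 + 0.22 + 0.15 + 0.88 = 2.02
NRC = 2.02 / 4 = 0.505
Rounded to nearest 0.05: 0.5

0.5


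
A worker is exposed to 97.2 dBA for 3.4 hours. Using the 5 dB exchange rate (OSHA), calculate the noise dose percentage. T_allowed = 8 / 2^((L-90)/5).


Given values:
  L = 97.2 dBA, T = 3.4 hours
Formula: T_allowed = 8 / 2^((L - 90) / 5)
Compute exponent: (97.2 - 90) / 5 = 1.44
Compute 2^(1.44) = 2.713209
T_allowed = 8 / 2.713209 = 2.948538 hours
Dose = (T / T_allowed) * 100
Dose = (3.4 / 2.948538) * 100 = 115.31

115.31 %


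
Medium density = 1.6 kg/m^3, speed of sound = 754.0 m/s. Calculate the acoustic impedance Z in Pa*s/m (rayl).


Given values:
  rho = 1.6 kg/m^3
  c = 754.0 m/s
Formula: Z = rho * c
Z = 1.6 * 754.0
Z = 1206.4

1206.4 rayl


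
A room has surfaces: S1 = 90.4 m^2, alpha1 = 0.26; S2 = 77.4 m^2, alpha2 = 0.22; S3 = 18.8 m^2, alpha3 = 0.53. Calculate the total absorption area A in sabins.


Given surfaces:
  Surface 1: 90.4 * 0.26 = 23.504
  Surface 2: 77.4 * 0.22 = 17.028
  Surface 3: 18.8 * 0.53 = 9.964
Formula: A = sum(Si * alpha_i)
A = 23.504 + 17.028 + 9.964
A = 50.5

50.5 sabins


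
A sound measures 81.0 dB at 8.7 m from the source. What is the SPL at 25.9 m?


Given values:
  SPL1 = 81.0 dB, r1 = 8.7 m, r2 = 25.9 m
Formula: SPL2 = SPL1 - 20 * log10(r2 / r1)
Compute ratio: r2 / r1 = 25.9 / 8.7 = 2.977
Compute log10: log10(2.977) = 0.473779
Compute drop: 20 * 0.473779 = 9.4756
SPL2 = 81.0 - 9.4756 = 71.52

71.52 dB


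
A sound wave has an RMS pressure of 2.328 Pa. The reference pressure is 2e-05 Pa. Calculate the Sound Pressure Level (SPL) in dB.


Given values:
  p = 2.328 Pa
  p_ref = 2e-05 Pa
Formula: SPL = 20 * log10(p / p_ref)
Compute ratio: p / p_ref = 2.328 / 2e-05 = 116400
Compute log10: log10(116400) = 5.065953
Multiply: SPL = 20 * 5.065953 = 101.32

101.32 dB


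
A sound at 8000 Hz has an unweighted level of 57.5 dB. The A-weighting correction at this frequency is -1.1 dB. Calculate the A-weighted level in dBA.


Given values:
  SPL = 57.5 dB
  A-weighting at 8000 Hz = -1.1 dB
Formula: L_A = SPL + A_weight
L_A = 57.5 + (-1.1)
L_A = 56.4

56.4 dBA


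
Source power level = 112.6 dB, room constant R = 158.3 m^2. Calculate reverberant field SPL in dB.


Given values:
  Lw = 112.6 dB, R = 158.3 m^2
Formula: SPL = Lw + 10 * log10(4 / R)
Compute 4 / R = 4 / 158.3 = 0.025268
Compute 10 * log10(0.025268) = -15.9743
SPL = 112.6 + (-15.9743) = 96.63

96.63 dB


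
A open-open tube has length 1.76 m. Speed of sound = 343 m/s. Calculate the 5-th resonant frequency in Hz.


Given values:
  Tube type: open-open, L = 1.76 m, c = 343 m/s, n = 5
Formula: f_n = n * c / (2 * L)
Compute 2 * L = 2 * 1.76 = 3.52
f = 5 * 343 / 3.52
f = 487.22

487.22 Hz


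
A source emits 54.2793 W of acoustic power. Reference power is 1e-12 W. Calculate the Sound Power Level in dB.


Given values:
  W = 54.2793 W
  W_ref = 1e-12 W
Formula: SWL = 10 * log10(W / W_ref)
Compute ratio: W / W_ref = 54279300000000
Compute log10: log10(54279300000000) = 13.734634
Multiply: SWL = 10 * 13.734634 = 137.35

137.35 dB


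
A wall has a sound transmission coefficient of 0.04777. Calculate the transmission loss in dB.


Given values:
  tau = 0.04777
Formula: TL = 10 * log10(1 / tau)
Compute 1 / tau = 1 / 0.04777 = 20.9336
Compute log10(20.9336) = 1.320844
TL = 10 * 1.320844 = 13.21

13.21 dB


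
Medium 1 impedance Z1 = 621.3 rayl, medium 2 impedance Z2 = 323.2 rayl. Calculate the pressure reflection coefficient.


Given values:
  Z1 = 621.3 rayl, Z2 = 323.2 rayl
Formula: R = (Z2 - Z1) / (Z2 + Z1)
Numerator: Z2 - Z1 = 323.2 - 621.3 = -298.1
Denominator: Z2 + Z1 = 323.2 + 621.3 = 944.5
R = -298.1 / 944.5 = -0.3156

-0.3156


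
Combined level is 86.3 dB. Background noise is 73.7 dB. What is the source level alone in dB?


Given values:
  L_total = 86.3 dB, L_bg = 73.7 dB
Formula: L_source = 10 * log10(10^(L_total/10) - 10^(L_bg/10))
Convert to linear:
  10^(86.3/10) = 426579518.8016
  10^(73.7/10) = 23442288.1532
Difference: 426579518.8016 - 23442288.1532 = 403137230.6484
L_source = 10 * log10(403137230.6484) = 86.05

86.05 dB


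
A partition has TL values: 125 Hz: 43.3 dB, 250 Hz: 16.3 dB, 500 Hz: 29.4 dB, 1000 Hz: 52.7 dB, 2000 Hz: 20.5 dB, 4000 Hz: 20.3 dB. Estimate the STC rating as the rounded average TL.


Given TL values at each frequency:
  125 Hz: 43.3 dB
  250 Hz: 16.3 dB
  500 Hz: 29.4 dB
  1000 Hz: 52.7 dB
  2000 Hz: 20.5 dB
  4000 Hz: 20.3 dB
Formula: STC ~ round(average of TL values)
Sum = 43.3 + 16.3 + 29.4 + 52.7 + 20.5 + 20.3 = 182.5
Average = 182.5 / 6 = 30.42
Rounded: 30

30


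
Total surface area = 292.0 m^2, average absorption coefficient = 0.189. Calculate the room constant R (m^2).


Given values:
  S = 292.0 m^2, alpha = 0.189
Formula: R = S * alpha / (1 - alpha)
Numerator: 292.0 * 0.189 = 55.188
Denominator: 1 - 0.189 = 0.811
R = 55.188 / 0.811 = 68.05

68.05 m^2


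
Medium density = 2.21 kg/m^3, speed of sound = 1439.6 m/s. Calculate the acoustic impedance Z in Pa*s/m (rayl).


Given values:
  rho = 2.21 kg/m^3
  c = 1439.6 m/s
Formula: Z = rho * c
Z = 2.21 * 1439.6
Z = 3181.52

3181.52 rayl


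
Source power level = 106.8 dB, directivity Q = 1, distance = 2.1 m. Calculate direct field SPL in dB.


Given values:
  Lw = 106.8 dB, Q = 1, r = 2.1 m
Formula: SPL = Lw + 10 * log10(Q / (4 * pi * r^2))
Compute 4 * pi * r^2 = 4 * pi * 2.1^2 = 55.4177
Compute Q / denom = 1 / 55.4177 = 0.01804478
Compute 10 * log10(0.01804478) = -17.4365
SPL = 106.8 + (-17.4365) = 89.36

89.36 dB


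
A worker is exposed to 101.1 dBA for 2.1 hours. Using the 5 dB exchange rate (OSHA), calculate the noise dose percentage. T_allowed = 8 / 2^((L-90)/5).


Given values:
  L = 101.1 dBA, T = 2.1 hours
Formula: T_allowed = 8 / 2^((L - 90) / 5)
Compute exponent: (101.1 - 90) / 5 = 2.22
Compute 2^(2.22) = 4.658934
T_allowed = 8 / 4.658934 = 1.717131 hours
Dose = (T / T_allowed) * 100
Dose = (2.1 / 1.717131) * 100 = 122.3

122.3 %


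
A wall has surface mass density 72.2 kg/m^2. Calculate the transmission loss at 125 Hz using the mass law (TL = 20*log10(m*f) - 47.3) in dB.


Given values:
  m = 72.2 kg/m^2, f = 125 Hz
Formula: TL = 20 * log10(m * f) - 47.3
Compute m * f = 72.2 * 125 = 9025.0
Compute log10(9025.0) = 3.955447
Compute 20 * 3.955447 = 79.1089
TL = 79.1089 - 47.3 = 31.81

31.81 dB


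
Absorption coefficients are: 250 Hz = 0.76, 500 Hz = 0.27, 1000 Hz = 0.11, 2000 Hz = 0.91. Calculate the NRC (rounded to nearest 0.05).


Given values:
  a_250 = 0.76, a_500 = 0.27
  a_1000 = 0.11, a_2000 = 0.91
Formula: NRC = (a250 + a500 + a1000 + a2000) / 4
Sum = 0.76 + 0.27 + 0.11 + 0.91 = 2.05
NRC = 2.05 / 4 = 0.5125
Rounded to nearest 0.05: 0.5

0.5


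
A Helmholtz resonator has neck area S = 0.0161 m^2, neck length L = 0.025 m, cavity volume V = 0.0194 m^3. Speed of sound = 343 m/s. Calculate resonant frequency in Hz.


Given values:
  S = 0.0161 m^2, L = 0.025 m, V = 0.0194 m^3, c = 343 m/s
Formula: f = (c / (2*pi)) * sqrt(S / (V * L))
Compute V * L = 0.0194 * 0.025 = 0.000485
Compute S / (V * L) = 0.0161 / 0.000485 = 33.1959
Compute sqrt(33.1959) = 5.761588
Compute c / (2*pi) = 343 / 6.283185 = 54.590148
f = 54.590148 * 5.761588 = 314.53

314.53 Hz


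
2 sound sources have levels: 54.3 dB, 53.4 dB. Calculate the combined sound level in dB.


Formula: L_total = 10 * log10( sum(10^(Li/10)) )
  Source 1: 10^(54.3/10) = 269153.4804
  Source 2: 10^(53.4/10) = 218776.1624
Sum of linear values = 487929.6428
L_total = 10 * log10(487929.6428) = 56.88

56.88 dB


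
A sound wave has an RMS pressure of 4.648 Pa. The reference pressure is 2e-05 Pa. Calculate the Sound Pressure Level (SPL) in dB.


Given values:
  p = 4.648 Pa
  p_ref = 2e-05 Pa
Formula: SPL = 20 * log10(p / p_ref)
Compute ratio: p / p_ref = 4.648 / 2e-05 = 232400
Compute log10: log10(232400) = 5.366236
Multiply: SPL = 20 * 5.366236 = 107.32

107.32 dB


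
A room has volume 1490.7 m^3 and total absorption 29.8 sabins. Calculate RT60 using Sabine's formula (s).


Given values:
  V = 1490.7 m^3
  A = 29.8 sabins
Formula: RT60 = 0.161 * V / A
Numerator: 0.161 * 1490.7 = 240.0027
RT60 = 240.0027 / 29.8 = 8.054

8.054 s


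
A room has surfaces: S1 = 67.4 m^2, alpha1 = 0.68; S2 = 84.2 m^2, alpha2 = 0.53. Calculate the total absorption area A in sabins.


Given surfaces:
  Surface 1: 67.4 * 0.68 = 45.832
  Surface 2: 84.2 * 0.53 = 44.626
Formula: A = sum(Si * alpha_i)
A = 45.832 + 44.626
A = 90.46

90.46 sabins


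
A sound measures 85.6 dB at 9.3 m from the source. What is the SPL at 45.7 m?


Given values:
  SPL1 = 85.6 dB, r1 = 9.3 m, r2 = 45.7 m
Formula: SPL2 = SPL1 - 20 * log10(r2 / r1)
Compute ratio: r2 / r1 = 45.7 / 9.3 = 4.914
Compute log10: log10(4.914) = 0.691435
Compute drop: 20 * 0.691435 = 13.8287
SPL2 = 85.6 - 13.8287 = 71.77

71.77 dB


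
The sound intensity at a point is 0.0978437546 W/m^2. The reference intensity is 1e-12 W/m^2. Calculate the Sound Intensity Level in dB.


Given values:
  I = 0.0978437546 W/m^2
  I_ref = 1e-12 W/m^2
Formula: SIL = 10 * log10(I / I_ref)
Compute ratio: I / I_ref = 97843754600
Compute log10: log10(97843754600) = 10.990533
Multiply: SIL = 10 * 10.990533 = 109.91

109.91 dB


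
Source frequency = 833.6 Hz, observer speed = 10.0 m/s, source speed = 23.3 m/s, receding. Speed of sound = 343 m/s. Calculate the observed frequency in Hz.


Given values:
  f_s = 833.6 Hz, v_o = 10.0 m/s, v_s = 23.3 m/s
  Direction: receding
Formula: f_o = f_s * (c - v_o) / (c + v_s)
Numerator: c - v_o = 343 - 10.0 = 333.0
Denominator: c + v_s = 343 + 23.3 = 366.3
f_o = 833.6 * 333.0 / 366.3 = 757.82

757.82 Hz


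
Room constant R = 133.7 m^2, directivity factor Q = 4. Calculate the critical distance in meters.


Given values:
  R = 133.7 m^2, Q = 4
Formula: d_c = 0.141 * sqrt(Q * R)
Compute Q * R = 4 * 133.7 = 534.8
Compute sqrt(534.8) = 23.1257
d_c = 0.141 * 23.1257 = 3.261

3.261 m


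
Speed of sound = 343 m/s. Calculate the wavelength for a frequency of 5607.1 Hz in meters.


Given values:
  c = 343 m/s, f = 5607.1 Hz
Formula: lambda = c / f
lambda = 343 / 5607.1
lambda = 0.0612

0.0612 m


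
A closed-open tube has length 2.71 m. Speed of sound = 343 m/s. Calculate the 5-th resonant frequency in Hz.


Given values:
  Tube type: closed-open, L = 2.71 m, c = 343 m/s, n = 5
Formula: f_n = (2n - 1) * c / (4 * L)
Compute 2n - 1 = 2*5 - 1 = 9
Compute 4 * L = 4 * 2.71 = 10.84
f = 9 * 343 / 10.84
f = 284.78

284.78 Hz


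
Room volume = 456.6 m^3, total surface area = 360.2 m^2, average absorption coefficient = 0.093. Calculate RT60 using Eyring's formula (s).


Given values:
  V = 456.6 m^3, S = 360.2 m^2, alpha = 0.093
Formula: RT60 = 0.161 * V / (-S * ln(1 - alpha))
Compute ln(1 - 0.093) = ln(0.907) = -0.097613
Denominator: -360.2 * -0.097613 = 35.1602
Numerator: 0.161 * 456.6 = 73.5126
RT60 = 73.5126 / 35.1602 = 2.091

2.091 s


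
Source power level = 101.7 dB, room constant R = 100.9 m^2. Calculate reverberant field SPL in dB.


Given values:
  Lw = 101.7 dB, R = 100.9 m^2
Formula: SPL = Lw + 10 * log10(4 / R)
Compute 4 / R = 4 / 100.9 = 0.039643
Compute 10 * log10(0.039643) = -14.0183
SPL = 101.7 + (-14.0183) = 87.68

87.68 dB


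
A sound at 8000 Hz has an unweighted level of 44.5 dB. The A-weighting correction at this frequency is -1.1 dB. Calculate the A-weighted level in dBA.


Given values:
  SPL = 44.5 dB
  A-weighting at 8000 Hz = -1.1 dB
Formula: L_A = SPL + A_weight
L_A = 44.5 + (-1.1)
L_A = 43.4

43.4 dBA


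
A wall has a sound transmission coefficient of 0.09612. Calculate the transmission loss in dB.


Given values:
  tau = 0.09612
Formula: TL = 10 * log10(1 / tau)
Compute 1 / tau = 1 / 0.09612 = 10.4037
Compute log10(10.4037) = 1.017188
TL = 10 * 1.017188 = 10.17

10.17 dB


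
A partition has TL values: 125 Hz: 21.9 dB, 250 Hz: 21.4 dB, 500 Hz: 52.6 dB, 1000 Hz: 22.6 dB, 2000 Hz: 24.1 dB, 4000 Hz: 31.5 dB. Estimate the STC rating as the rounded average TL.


Given TL values at each frequency:
  125 Hz: 21.9 dB
  250 Hz: 21.4 dB
  500 Hz: 52.6 dB
  1000 Hz: 22.6 dB
  2000 Hz: 24.1 dB
  4000 Hz: 31.5 dB
Formula: STC ~ round(average of TL values)
Sum = 21.9 + 21.4 + 52.6 + 22.6 + 24.1 + 31.5 = 174.1
Average = 174.1 / 6 = 29.02
Rounded: 29

29


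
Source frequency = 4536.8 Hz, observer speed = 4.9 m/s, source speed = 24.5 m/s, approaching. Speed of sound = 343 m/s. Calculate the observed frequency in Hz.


Given values:
  f_s = 4536.8 Hz, v_o = 4.9 m/s, v_s = 24.5 m/s
  Direction: approaching
Formula: f_o = f_s * (c + v_o) / (c - v_s)
Numerator: c + v_o = 343 + 4.9 = 347.9
Denominator: c - v_s = 343 - 24.5 = 318.5
f_o = 4536.8 * 347.9 / 318.5 = 4955.58

4955.58 Hz


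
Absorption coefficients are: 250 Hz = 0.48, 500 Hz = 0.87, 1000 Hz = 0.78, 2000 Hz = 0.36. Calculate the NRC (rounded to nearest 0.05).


Given values:
  a_250 = 0.48, a_500 = 0.87
  a_1000 = 0.78, a_2000 = 0.36
Formula: NRC = (a250 + a500 + a1000 + a2000) / 4
Sum = 0.48 + 0.87 + 0.78 + 0.36 = 2.49
NRC = 2.49 / 4 = 0.6225
Rounded to nearest 0.05: 0.6

0.6


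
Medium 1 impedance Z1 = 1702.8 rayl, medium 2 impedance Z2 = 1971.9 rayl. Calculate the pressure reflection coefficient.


Given values:
  Z1 = 1702.8 rayl, Z2 = 1971.9 rayl
Formula: R = (Z2 - Z1) / (Z2 + Z1)
Numerator: Z2 - Z1 = 1971.9 - 1702.8 = 269.1
Denominator: Z2 + Z1 = 1971.9 + 1702.8 = 3674.7
R = 269.1 / 3674.7 = 0.0732

0.0732


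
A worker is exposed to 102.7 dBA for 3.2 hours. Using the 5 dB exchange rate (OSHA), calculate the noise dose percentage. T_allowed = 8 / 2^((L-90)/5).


Given values:
  L = 102.7 dBA, T = 3.2 hours
Formula: T_allowed = 8 / 2^((L - 90) / 5)
Compute exponent: (102.7 - 90) / 5 = 2.54
Compute 2^(2.54) = 5.81589
T_allowed = 8 / 5.81589 = 1.375542 hours
Dose = (T / T_allowed) * 100
Dose = (3.2 / 1.375542) * 100 = 232.64

232.64 %


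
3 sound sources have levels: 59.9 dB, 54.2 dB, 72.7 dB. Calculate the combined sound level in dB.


Formula: L_total = 10 * log10( sum(10^(Li/10)) )
  Source 1: 10^(59.9/10) = 977237.221
  Source 2: 10^(54.2/10) = 263026.7992
  Source 3: 10^(72.7/10) = 18620871.3666
Sum of linear values = 19861135.3868
L_total = 10 * log10(19861135.3868) = 72.98

72.98 dB


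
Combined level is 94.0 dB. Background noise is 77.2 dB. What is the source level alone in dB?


Given values:
  L_total = 94.0 dB, L_bg = 77.2 dB
Formula: L_source = 10 * log10(10^(L_total/10) - 10^(L_bg/10))
Convert to linear:
  10^(94.0/10) = 2511886431.5096
  10^(77.2/10) = 52480746.025
Difference: 2511886431.5096 - 52480746.025 = 2459405685.4846
L_source = 10 * log10(2459405685.4846) = 93.91

93.91 dB


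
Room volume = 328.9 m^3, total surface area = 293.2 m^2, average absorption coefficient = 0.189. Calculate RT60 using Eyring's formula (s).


Given values:
  V = 328.9 m^3, S = 293.2 m^2, alpha = 0.189
Formula: RT60 = 0.161 * V / (-S * ln(1 - alpha))
Compute ln(1 - 0.189) = ln(0.811) = -0.209487
Denominator: -293.2 * -0.209487 = 61.4216
Numerator: 0.161 * 328.9 = 52.9529
RT60 = 52.9529 / 61.4216 = 0.862

0.862 s


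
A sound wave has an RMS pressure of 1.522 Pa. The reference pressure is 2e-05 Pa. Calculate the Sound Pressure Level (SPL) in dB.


Given values:
  p = 1.522 Pa
  p_ref = 2e-05 Pa
Formula: SPL = 20 * log10(p / p_ref)
Compute ratio: p / p_ref = 1.522 / 2e-05 = 76100
Compute log10: log10(76100) = 4.881385
Multiply: SPL = 20 * 4.881385 = 97.63

97.63 dB


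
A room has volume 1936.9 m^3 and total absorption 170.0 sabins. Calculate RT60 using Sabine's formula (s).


Given values:
  V = 1936.9 m^3
  A = 170.0 sabins
Formula: RT60 = 0.161 * V / A
Numerator: 0.161 * 1936.9 = 311.8409
RT60 = 311.8409 / 170.0 = 1.834

1.834 s


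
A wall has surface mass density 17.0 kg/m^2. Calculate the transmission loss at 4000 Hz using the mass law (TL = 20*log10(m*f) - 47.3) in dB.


Given values:
  m = 17.0 kg/m^2, f = 4000 Hz
Formula: TL = 20 * log10(m * f) - 47.3
Compute m * f = 17.0 * 4000 = 68000.0
Compute log10(68000.0) = 4.832509
Compute 20 * 4.832509 = 96.6502
TL = 96.6502 - 47.3 = 49.35

49.35 dB


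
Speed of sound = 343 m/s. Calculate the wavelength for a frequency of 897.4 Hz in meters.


Given values:
  c = 343 m/s, f = 897.4 Hz
Formula: lambda = c / f
lambda = 343 / 897.4
lambda = 0.3822

0.3822 m


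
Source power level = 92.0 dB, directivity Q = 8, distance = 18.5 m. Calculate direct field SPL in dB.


Given values:
  Lw = 92.0 dB, Q = 8, r = 18.5 m
Formula: SPL = Lw + 10 * log10(Q / (4 * pi * r^2))
Compute 4 * pi * r^2 = 4 * pi * 18.5^2 = 4300.8403
Compute Q / denom = 8 / 4300.8403 = 0.0018601
Compute 10 * log10(0.0018601) = -27.3046
SPL = 92.0 + (-27.3046) = 64.7

64.7 dB


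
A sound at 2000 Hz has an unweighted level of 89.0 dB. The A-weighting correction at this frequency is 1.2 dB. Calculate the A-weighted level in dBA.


Given values:
  SPL = 89.0 dB
  A-weighting at 2000 Hz = 1.2 dB
Formula: L_A = SPL + A_weight
L_A = 89.0 + (1.2)
L_A = 90.2

90.2 dBA


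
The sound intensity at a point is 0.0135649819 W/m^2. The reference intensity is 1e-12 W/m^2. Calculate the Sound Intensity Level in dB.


Given values:
  I = 0.0135649819 W/m^2
  I_ref = 1e-12 W/m^2
Formula: SIL = 10 * log10(I / I_ref)
Compute ratio: I / I_ref = 13564981900
Compute log10: log10(13564981900) = 10.132419
Multiply: SIL = 10 * 10.132419 = 101.32

101.32 dB


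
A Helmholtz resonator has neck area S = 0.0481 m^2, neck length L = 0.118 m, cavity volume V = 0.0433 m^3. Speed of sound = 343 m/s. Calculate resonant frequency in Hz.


Given values:
  S = 0.0481 m^2, L = 0.118 m, V = 0.0433 m^3, c = 343 m/s
Formula: f = (c / (2*pi)) * sqrt(S / (V * L))
Compute V * L = 0.0433 * 0.118 = 0.0051094
Compute S / (V * L) = 0.0481 / 0.0051094 = 9.414
Compute sqrt(9.414) = 3.068224
Compute c / (2*pi) = 343 / 6.283185 = 54.590148
f = 54.590148 * 3.068224 = 167.49

167.49 Hz


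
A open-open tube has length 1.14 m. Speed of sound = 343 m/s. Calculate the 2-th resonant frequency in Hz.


Given values:
  Tube type: open-open, L = 1.14 m, c = 343 m/s, n = 2
Formula: f_n = n * c / (2 * L)
Compute 2 * L = 2 * 1.14 = 2.28
f = 2 * 343 / 2.28
f = 300.88

300.88 Hz


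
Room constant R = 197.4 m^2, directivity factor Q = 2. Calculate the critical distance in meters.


Given values:
  R = 197.4 m^2, Q = 2
Formula: d_c = 0.141 * sqrt(Q * R)
Compute Q * R = 2 * 197.4 = 394.8
Compute sqrt(394.8) = 19.8696
d_c = 0.141 * 19.8696 = 2.802

2.802 m


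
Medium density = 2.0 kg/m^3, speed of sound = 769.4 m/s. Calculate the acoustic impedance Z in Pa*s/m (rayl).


Given values:
  rho = 2.0 kg/m^3
  c = 769.4 m/s
Formula: Z = rho * c
Z = 2.0 * 769.4
Z = 1538.8

1538.8 rayl


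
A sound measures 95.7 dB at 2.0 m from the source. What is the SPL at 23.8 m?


Given values:
  SPL1 = 95.7 dB, r1 = 2.0 m, r2 = 23.8 m
Formula: SPL2 = SPL1 - 20 * log10(r2 / r1)
Compute ratio: r2 / r1 = 23.8 / 2.0 = 11.9
Compute log10: log10(11.9) = 1.075547
Compute drop: 20 * 1.075547 = 21.5109
SPL2 = 95.7 - 21.5109 = 74.19

74.19 dB


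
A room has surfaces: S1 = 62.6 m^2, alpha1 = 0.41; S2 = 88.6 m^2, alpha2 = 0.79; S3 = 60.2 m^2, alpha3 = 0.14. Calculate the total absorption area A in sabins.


Given surfaces:
  Surface 1: 62.6 * 0.41 = 25.666
  Surface 2: 88.6 * 0.79 = 69.994
  Surface 3: 60.2 * 0.14 = 8.428
Formula: A = sum(Si * alpha_i)
A = 25.666 + 69.994 + 8.428
A = 104.09

104.09 sabins


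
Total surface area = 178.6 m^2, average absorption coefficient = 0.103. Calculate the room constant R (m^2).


Given values:
  S = 178.6 m^2, alpha = 0.103
Formula: R = S * alpha / (1 - alpha)
Numerator: 178.6 * 0.103 = 18.3958
Denominator: 1 - 0.103 = 0.897
R = 18.3958 / 0.897 = 20.51

20.51 m^2


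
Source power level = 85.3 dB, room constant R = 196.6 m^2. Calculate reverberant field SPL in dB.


Given values:
  Lw = 85.3 dB, R = 196.6 m^2
Formula: SPL = Lw + 10 * log10(4 / R)
Compute 4 / R = 4 / 196.6 = 0.020346
Compute 10 * log10(0.020346) = -16.9152
SPL = 85.3 + (-16.9152) = 68.38

68.38 dB


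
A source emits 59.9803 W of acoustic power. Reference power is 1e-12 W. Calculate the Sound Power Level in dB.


Given values:
  W = 59.9803 W
  W_ref = 1e-12 W
Formula: SWL = 10 * log10(W / W_ref)
Compute ratio: W / W_ref = 59980300000000
Compute log10: log10(59980300000000) = 13.778009
Multiply: SWL = 10 * 13.778009 = 137.78

137.78 dB


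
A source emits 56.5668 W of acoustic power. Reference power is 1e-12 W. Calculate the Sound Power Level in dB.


Given values:
  W = 56.5668 W
  W_ref = 1e-12 W
Formula: SWL = 10 * log10(W / W_ref)
Compute ratio: W / W_ref = 56566800000000
Compute log10: log10(56566800000000) = 13.752562
Multiply: SWL = 10 * 13.752562 = 137.53

137.53 dB


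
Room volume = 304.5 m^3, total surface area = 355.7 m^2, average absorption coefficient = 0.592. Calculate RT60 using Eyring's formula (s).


Given values:
  V = 304.5 m^3, S = 355.7 m^2, alpha = 0.592
Formula: RT60 = 0.161 * V / (-S * ln(1 - alpha))
Compute ln(1 - 0.592) = ln(0.408) = -0.896488
Denominator: -355.7 * -0.896488 = 318.8808
Numerator: 0.161 * 304.5 = 49.0245
RT60 = 49.0245 / 318.8808 = 0.154

0.154 s


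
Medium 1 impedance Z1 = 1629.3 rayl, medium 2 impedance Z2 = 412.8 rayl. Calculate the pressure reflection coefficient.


Given values:
  Z1 = 1629.3 rayl, Z2 = 412.8 rayl
Formula: R = (Z2 - Z1) / (Z2 + Z1)
Numerator: Z2 - Z1 = 412.8 - 1629.3 = -1216.5
Denominator: Z2 + Z1 = 412.8 + 1629.3 = 2042.1
R = -1216.5 / 2042.1 = -0.5957

-0.5957


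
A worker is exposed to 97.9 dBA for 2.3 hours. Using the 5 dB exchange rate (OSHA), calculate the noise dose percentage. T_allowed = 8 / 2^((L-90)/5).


Given values:
  L = 97.9 dBA, T = 2.3 hours
Formula: T_allowed = 8 / 2^((L - 90) / 5)
Compute exponent: (97.9 - 90) / 5 = 1.58
Compute 2^(1.58) = 2.989698
T_allowed = 8 / 2.989698 = 2.675856 hours
Dose = (T / T_allowed) * 100
Dose = (2.3 / 2.675856) * 100 = 85.95

85.95 %


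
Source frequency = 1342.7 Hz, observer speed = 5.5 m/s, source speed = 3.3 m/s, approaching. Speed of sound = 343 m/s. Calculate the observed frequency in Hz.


Given values:
  f_s = 1342.7 Hz, v_o = 5.5 m/s, v_s = 3.3 m/s
  Direction: approaching
Formula: f_o = f_s * (c + v_o) / (c - v_s)
Numerator: c + v_o = 343 + 5.5 = 348.5
Denominator: c - v_s = 343 - 3.3 = 339.7
f_o = 1342.7 * 348.5 / 339.7 = 1377.48

1377.48 Hz


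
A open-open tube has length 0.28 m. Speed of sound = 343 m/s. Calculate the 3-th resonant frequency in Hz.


Given values:
  Tube type: open-open, L = 0.28 m, c = 343 m/s, n = 3
Formula: f_n = n * c / (2 * L)
Compute 2 * L = 2 * 0.28 = 0.56
f = 3 * 343 / 0.56
f = 1837.5

1837.5 Hz


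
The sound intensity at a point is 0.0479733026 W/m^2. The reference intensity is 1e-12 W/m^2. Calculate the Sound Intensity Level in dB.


Given values:
  I = 0.0479733026 W/m^2
  I_ref = 1e-12 W/m^2
Formula: SIL = 10 * log10(I / I_ref)
Compute ratio: I / I_ref = 47973302600
Compute log10: log10(47973302600) = 10.681
Multiply: SIL = 10 * 10.681 = 106.81

106.81 dB


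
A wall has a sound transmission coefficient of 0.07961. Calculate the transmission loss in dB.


Given values:
  tau = 0.07961
Formula: TL = 10 * log10(1 / tau)
Compute 1 / tau = 1 / 0.07961 = 12.5612
Compute log10(12.5612) = 1.099031
TL = 10 * 1.099031 = 10.99

10.99 dB


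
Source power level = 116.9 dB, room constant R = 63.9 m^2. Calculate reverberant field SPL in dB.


Given values:
  Lw = 116.9 dB, R = 63.9 m^2
Formula: SPL = Lw + 10 * log10(4 / R)
Compute 4 / R = 4 / 63.9 = 0.062598
Compute 10 * log10(0.062598) = -12.0344
SPL = 116.9 + (-12.0344) = 104.87

104.87 dB


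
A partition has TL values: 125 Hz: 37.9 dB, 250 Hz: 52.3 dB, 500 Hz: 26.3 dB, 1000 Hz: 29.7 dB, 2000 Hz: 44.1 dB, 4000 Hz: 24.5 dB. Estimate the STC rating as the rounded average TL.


Given TL values at each frequency:
  125 Hz: 37.9 dB
  250 Hz: 52.3 dB
  500 Hz: 26.3 dB
  1000 Hz: 29.7 dB
  2000 Hz: 44.1 dB
  4000 Hz: 24.5 dB
Formula: STC ~ round(average of TL values)
Sum = 37.9 + 52.3 + 26.3 + 29.7 + 44.1 + 24.5 = 214.8
Average = 214.8 / 6 = 35.8
Rounded: 36

36


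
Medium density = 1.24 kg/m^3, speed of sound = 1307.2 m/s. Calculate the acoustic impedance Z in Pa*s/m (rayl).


Given values:
  rho = 1.24 kg/m^3
  c = 1307.2 m/s
Formula: Z = rho * c
Z = 1.24 * 1307.2
Z = 1620.93

1620.93 rayl


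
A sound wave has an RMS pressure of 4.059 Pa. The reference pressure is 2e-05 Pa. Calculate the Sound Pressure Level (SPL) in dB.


Given values:
  p = 4.059 Pa
  p_ref = 2e-05 Pa
Formula: SPL = 20 * log10(p / p_ref)
Compute ratio: p / p_ref = 4.059 / 2e-05 = 202950
Compute log10: log10(202950) = 5.307389
Multiply: SPL = 20 * 5.307389 = 106.15

106.15 dB


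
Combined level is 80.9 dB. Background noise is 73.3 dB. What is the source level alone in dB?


Given values:
  L_total = 80.9 dB, L_bg = 73.3 dB
Formula: L_source = 10 * log10(10^(L_total/10) - 10^(L_bg/10))
Convert to linear:
  10^(80.9/10) = 123026877.0812
  10^(73.3/10) = 21379620.895
Difference: 123026877.0812 - 21379620.895 = 101647256.1862
L_source = 10 * log10(101647256.1862) = 80.07

80.07 dB


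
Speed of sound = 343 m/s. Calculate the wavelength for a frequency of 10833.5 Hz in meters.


Given values:
  c = 343 m/s, f = 10833.5 Hz
Formula: lambda = c / f
lambda = 343 / 10833.5
lambda = 0.0317

0.0317 m


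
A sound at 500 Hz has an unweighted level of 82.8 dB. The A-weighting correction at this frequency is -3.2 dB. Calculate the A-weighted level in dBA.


Given values:
  SPL = 82.8 dB
  A-weighting at 500 Hz = -3.2 dB
Formula: L_A = SPL + A_weight
L_A = 82.8 + (-3.2)
L_A = 79.6

79.6 dBA


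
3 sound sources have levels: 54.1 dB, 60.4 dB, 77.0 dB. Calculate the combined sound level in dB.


Formula: L_total = 10 * log10( sum(10^(Li/10)) )
  Source 1: 10^(54.1/10) = 257039.5783
  Source 2: 10^(60.4/10) = 1096478.1961
  Source 3: 10^(77.0/10) = 50118723.3627
Sum of linear values = 51472241.1371
L_total = 10 * log10(51472241.1371) = 77.12

77.12 dB


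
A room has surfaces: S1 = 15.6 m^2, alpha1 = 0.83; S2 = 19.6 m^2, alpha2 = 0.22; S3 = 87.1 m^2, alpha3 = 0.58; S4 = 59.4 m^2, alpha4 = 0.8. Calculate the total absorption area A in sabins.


Given surfaces:
  Surface 1: 15.6 * 0.83 = 12.948
  Surface 2: 19.6 * 0.22 = 4.312
  Surface 3: 87.1 * 0.58 = 50.518
  Surface 4: 59.4 * 0.8 = 47.52
Formula: A = sum(Si * alpha_i)
A = 12.948 + 4.312 + 50.518 + 47.52
A = 115.3

115.3 sabins


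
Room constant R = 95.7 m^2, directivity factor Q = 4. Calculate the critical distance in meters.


Given values:
  R = 95.7 m^2, Q = 4
Formula: d_c = 0.141 * sqrt(Q * R)
Compute Q * R = 4 * 95.7 = 382.8
Compute sqrt(382.8) = 19.5653
d_c = 0.141 * 19.5653 = 2.759

2.759 m


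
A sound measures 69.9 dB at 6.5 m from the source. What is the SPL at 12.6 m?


Given values:
  SPL1 = 69.9 dB, r1 = 6.5 m, r2 = 12.6 m
Formula: SPL2 = SPL1 - 20 * log10(r2 / r1)
Compute ratio: r2 / r1 = 12.6 / 6.5 = 1.9385
Compute log10: log10(1.9385) = 0.287466
Compute drop: 20 * 0.287466 = 5.7493
SPL2 = 69.9 - 5.7493 = 64.15

64.15 dB


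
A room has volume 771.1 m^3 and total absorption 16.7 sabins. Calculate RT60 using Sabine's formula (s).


Given values:
  V = 771.1 m^3
  A = 16.7 sabins
Formula: RT60 = 0.161 * V / A
Numerator: 0.161 * 771.1 = 124.1471
RT60 = 124.1471 / 16.7 = 7.434

7.434 s


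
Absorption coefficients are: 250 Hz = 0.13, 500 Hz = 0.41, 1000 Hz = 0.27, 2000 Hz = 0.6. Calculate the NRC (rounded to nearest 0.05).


Given values:
  a_250 = 0.13, a_500 = 0.41
  a_1000 = 0.27, a_2000 = 0.6
Formula: NRC = (a250 + a500 + a1000 + a2000) / 4
Sum = 0.13 + 0.41 + 0.27 + 0.6 = 1.41
NRC = 1.41 / 4 = 0.3525
Rounded to nearest 0.05: 0.35

0.35


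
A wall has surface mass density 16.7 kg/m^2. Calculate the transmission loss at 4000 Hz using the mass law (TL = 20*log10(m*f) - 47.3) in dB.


Given values:
  m = 16.7 kg/m^2, f = 4000 Hz
Formula: TL = 20 * log10(m * f) - 47.3
Compute m * f = 16.7 * 4000 = 66800.0
Compute log10(66800.0) = 4.824776
Compute 20 * 4.824776 = 96.4955
TL = 96.4955 - 47.3 = 49.2

49.2 dB


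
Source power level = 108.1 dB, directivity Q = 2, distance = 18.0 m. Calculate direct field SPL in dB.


Given values:
  Lw = 108.1 dB, Q = 2, r = 18.0 m
Formula: SPL = Lw + 10 * log10(Q / (4 * pi * r^2))
Compute 4 * pi * r^2 = 4 * pi * 18.0^2 = 4071.5041
Compute Q / denom = 2 / 4071.5041 = 0.00049122
Compute 10 * log10(0.00049122) = -33.0872
SPL = 108.1 + (-33.0872) = 75.01

75.01 dB


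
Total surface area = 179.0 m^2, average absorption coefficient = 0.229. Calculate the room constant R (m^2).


Given values:
  S = 179.0 m^2, alpha = 0.229
Formula: R = S * alpha / (1 - alpha)
Numerator: 179.0 * 0.229 = 40.991
Denominator: 1 - 0.229 = 0.771
R = 40.991 / 0.771 = 53.17

53.17 m^2


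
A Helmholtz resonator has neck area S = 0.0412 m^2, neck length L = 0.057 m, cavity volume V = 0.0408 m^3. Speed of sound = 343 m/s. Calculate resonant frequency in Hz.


Given values:
  S = 0.0412 m^2, L = 0.057 m, V = 0.0408 m^3, c = 343 m/s
Formula: f = (c / (2*pi)) * sqrt(S / (V * L))
Compute V * L = 0.0408 * 0.057 = 0.0023256
Compute S / (V * L) = 0.0412 / 0.0023256 = 17.7159
Compute sqrt(17.7159) = 4.209026
Compute c / (2*pi) = 343 / 6.283185 = 54.590148
f = 54.590148 * 4.209026 = 229.77

229.77 Hz


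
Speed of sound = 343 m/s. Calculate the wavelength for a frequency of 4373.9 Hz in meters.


Given values:
  c = 343 m/s, f = 4373.9 Hz
Formula: lambda = c / f
lambda = 343 / 4373.9
lambda = 0.0784

0.0784 m


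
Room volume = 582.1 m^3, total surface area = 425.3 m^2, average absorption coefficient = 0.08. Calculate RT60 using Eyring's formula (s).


Given values:
  V = 582.1 m^3, S = 425.3 m^2, alpha = 0.08
Formula: RT60 = 0.161 * V / (-S * ln(1 - alpha))
Compute ln(1 - 0.08) = ln(0.92) = -0.083382
Denominator: -425.3 * -0.083382 = 35.4624
Numerator: 0.161 * 582.1 = 93.7181
RT60 = 93.7181 / 35.4624 = 2.643

2.643 s


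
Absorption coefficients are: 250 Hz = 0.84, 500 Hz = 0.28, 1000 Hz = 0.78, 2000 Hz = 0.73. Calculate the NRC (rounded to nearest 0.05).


Given values:
  a_250 = 0.84, a_500 = 0.28
  a_1000 = 0.78, a_2000 = 0.73
Formula: NRC = (a250 + a500 + a1000 + a2000) / 4
Sum = 0.84 + 0.28 + 0.78 + 0.73 = 2.63
NRC = 2.63 / 4 = 0.6575
Rounded to nearest 0.05: 0.65

0.65


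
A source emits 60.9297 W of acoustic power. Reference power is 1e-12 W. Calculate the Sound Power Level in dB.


Given values:
  W = 60.9297 W
  W_ref = 1e-12 W
Formula: SWL = 10 * log10(W / W_ref)
Compute ratio: W / W_ref = 60929700000000
Compute log10: log10(60929700000000) = 13.784829
Multiply: SWL = 10 * 13.784829 = 137.85

137.85 dB


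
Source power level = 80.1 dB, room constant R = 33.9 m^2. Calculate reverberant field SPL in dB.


Given values:
  Lw = 80.1 dB, R = 33.9 m^2
Formula: SPL = Lw + 10 * log10(4 / R)
Compute 4 / R = 4 / 33.9 = 0.117994
Compute 10 * log10(0.117994) = -9.2814
SPL = 80.1 + (-9.2814) = 70.82

70.82 dB


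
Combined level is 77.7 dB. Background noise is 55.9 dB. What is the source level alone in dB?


Given values:
  L_total = 77.7 dB, L_bg = 55.9 dB
Formula: L_source = 10 * log10(10^(L_total/10) - 10^(L_bg/10))
Convert to linear:
  10^(77.7/10) = 58884365.5356
  10^(55.9/10) = 389045.145
Difference: 58884365.5356 - 389045.145 = 58495320.3906
L_source = 10 * log10(58495320.3906) = 77.67

77.67 dB


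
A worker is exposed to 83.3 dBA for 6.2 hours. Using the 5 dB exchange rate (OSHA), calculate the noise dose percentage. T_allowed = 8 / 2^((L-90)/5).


Given values:
  L = 83.3 dBA, T = 6.2 hours
Formula: T_allowed = 8 / 2^((L - 90) / 5)
Compute exponent: (83.3 - 90) / 5 = -1.34
Compute 2^(-1.34) = 0.395021
T_allowed = 8 / 0.395021 = 20.252088 hours
Dose = (T / T_allowed) * 100
Dose = (6.2 / 20.252088) * 100 = 30.61

30.61 %


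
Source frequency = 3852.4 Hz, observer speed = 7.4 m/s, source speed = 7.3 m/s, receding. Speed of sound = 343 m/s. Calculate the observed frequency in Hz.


Given values:
  f_s = 3852.4 Hz, v_o = 7.4 m/s, v_s = 7.3 m/s
  Direction: receding
Formula: f_o = f_s * (c - v_o) / (c + v_s)
Numerator: c - v_o = 343 - 7.4 = 335.6
Denominator: c + v_s = 343 + 7.3 = 350.3
f_o = 3852.4 * 335.6 / 350.3 = 3690.74

3690.74 Hz


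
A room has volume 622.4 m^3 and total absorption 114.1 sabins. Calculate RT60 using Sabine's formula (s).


Given values:
  V = 622.4 m^3
  A = 114.1 sabins
Formula: RT60 = 0.161 * V / A
Numerator: 0.161 * 622.4 = 100.2064
RT60 = 100.2064 / 114.1 = 0.878

0.878 s


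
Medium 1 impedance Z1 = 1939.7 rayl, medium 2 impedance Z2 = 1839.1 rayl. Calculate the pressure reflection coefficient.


Given values:
  Z1 = 1939.7 rayl, Z2 = 1839.1 rayl
Formula: R = (Z2 - Z1) / (Z2 + Z1)
Numerator: Z2 - Z1 = 1839.1 - 1939.7 = -100.6
Denominator: Z2 + Z1 = 1839.1 + 1939.7 = 3778.8
R = -100.6 / 3778.8 = -0.0266

-0.0266


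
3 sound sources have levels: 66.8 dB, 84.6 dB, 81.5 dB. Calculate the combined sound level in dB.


Formula: L_total = 10 * log10( sum(10^(Li/10)) )
  Source 1: 10^(66.8/10) = 4786300.9232
  Source 2: 10^(84.6/10) = 288403150.3127
  Source 3: 10^(81.5/10) = 141253754.4623
Sum of linear values = 434443205.6982
L_total = 10 * log10(434443205.6982) = 86.38

86.38 dB


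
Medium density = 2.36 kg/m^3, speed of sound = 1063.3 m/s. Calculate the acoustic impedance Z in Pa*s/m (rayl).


Given values:
  rho = 2.36 kg/m^3
  c = 1063.3 m/s
Formula: Z = rho * c
Z = 2.36 * 1063.3
Z = 2509.39

2509.39 rayl


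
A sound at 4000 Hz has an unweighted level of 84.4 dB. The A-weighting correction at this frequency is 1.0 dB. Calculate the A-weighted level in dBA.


Given values:
  SPL = 84.4 dB
  A-weighting at 4000 Hz = 1.0 dB
Formula: L_A = SPL + A_weight
L_A = 84.4 + (1.0)
L_A = 85.4

85.4 dBA
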